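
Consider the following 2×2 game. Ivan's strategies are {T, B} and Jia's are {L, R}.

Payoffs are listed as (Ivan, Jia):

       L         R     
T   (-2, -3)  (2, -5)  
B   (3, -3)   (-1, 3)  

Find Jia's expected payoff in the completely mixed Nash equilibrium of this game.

First find p, the probability Ivan plays T, from Jia's indifference between L and R: −3p − 3(1−p) = −5p + 3(1−p), giving p = 3/4.
Since Jia is indifferent in equilibrium, Jia's expected payoff equals the payoff from either column against (3/4, 1/4). Using L: −3(3/4) − 3(1/4) = -3.

-3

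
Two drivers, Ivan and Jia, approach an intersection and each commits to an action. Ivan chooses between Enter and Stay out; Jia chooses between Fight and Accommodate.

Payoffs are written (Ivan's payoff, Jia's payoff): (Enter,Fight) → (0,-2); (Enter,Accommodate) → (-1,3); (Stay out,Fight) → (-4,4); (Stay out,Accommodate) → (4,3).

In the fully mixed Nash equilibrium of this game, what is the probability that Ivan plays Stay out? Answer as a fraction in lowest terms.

Let p be the probability that Ivan plays Enter. In a completely mixed equilibrium, Jia must be indifferent between Fight and Accommodate.
Jia's expected payoff from Fight is −2p + 4(1−p); from Accommodate it is 3p + 3(1−p).
Setting these equal: −6p + 4 = 3, so p = 1/6.
Therefore Ivan plays Stay out with probability 1 − 1/6 = 5/6.

5/6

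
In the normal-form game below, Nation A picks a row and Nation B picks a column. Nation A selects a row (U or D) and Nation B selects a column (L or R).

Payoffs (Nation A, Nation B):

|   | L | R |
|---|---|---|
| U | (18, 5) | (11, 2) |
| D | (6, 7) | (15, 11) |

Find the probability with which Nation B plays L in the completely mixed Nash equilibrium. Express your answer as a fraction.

Let c be the probability that Nation B plays L. In a completely mixed equilibrium, Nation A must be indifferent between U and D.
Nation A's expected payoff from U is 18c + 11(1−c); from D it is 6c + 15(1−c).
Setting these equal: 7c + 11 = −9c + 15, so c = 1/4.

1/4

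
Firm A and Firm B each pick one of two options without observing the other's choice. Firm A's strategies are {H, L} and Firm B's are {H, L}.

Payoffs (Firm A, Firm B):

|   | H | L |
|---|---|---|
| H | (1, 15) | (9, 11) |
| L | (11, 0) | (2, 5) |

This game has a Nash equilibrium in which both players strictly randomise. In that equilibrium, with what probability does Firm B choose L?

10/17

Let y be the probability that Firm B plays H. In a completely mixed equilibrium, Firm A must be indifferent between H and L.
Firm A's expected payoff from H is y + 9(1−y); from L it is 11y + 2(1−y).
Setting these equal: −8y + 9 = 9y + 2, so y = 7/17.
Therefore Firm B plays L with probability 1 − 7/17 = 10/17.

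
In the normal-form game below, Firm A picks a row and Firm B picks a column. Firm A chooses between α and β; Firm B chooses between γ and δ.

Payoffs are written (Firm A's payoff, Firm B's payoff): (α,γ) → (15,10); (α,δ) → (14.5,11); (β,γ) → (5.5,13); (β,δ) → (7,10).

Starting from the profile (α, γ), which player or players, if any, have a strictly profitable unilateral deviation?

Firm B

Firm A at (α, γ) earns 15; deviating to β yields 5.5 — not better.
Firm B earns 10; deviating to δ yields 11 — a strict improvement.
Only Firm B has a strictly profitable deviation.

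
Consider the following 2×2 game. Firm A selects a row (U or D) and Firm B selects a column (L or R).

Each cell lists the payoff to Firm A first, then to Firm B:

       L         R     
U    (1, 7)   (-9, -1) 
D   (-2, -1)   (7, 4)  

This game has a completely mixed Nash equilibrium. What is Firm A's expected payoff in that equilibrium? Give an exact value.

First find q, the probability Firm B plays L, from Firm A's indifference between U and D: q − 9(1−q) = −2q + 7(1−q), giving q = 16/19.
Since Firm A is indifferent in equilibrium, Firm A's expected payoff equals the payoff from either row against (16/19, 3/19). Using U: (16/19) − 9(3/19) = -11/19.

-11/19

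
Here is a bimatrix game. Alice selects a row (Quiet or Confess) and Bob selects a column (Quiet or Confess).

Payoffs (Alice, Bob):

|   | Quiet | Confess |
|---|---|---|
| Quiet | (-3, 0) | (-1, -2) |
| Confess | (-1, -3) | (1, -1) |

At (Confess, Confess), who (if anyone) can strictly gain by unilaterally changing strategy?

Neither

Alice at (Confess, Confess) earns 1; deviating to Quiet yields -1 — not better.
Bob earns -1; deviating to Quiet yields -3 — not better.
Neither player can strictly improve; the profile is a Nash equilibrium.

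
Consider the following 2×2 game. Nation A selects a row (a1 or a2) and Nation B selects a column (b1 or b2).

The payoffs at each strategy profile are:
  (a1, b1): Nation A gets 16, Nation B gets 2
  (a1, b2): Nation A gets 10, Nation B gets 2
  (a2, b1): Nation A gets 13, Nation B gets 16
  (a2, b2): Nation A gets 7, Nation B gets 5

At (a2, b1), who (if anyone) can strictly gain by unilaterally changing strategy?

Nation A at (a2, b1) earns 13; deviating to a1 yields 16 — a strict improvement.
Nation B earns 16; deviating to b2 yields 5 — not better.
Only Nation A has a strictly profitable deviation.

Nation A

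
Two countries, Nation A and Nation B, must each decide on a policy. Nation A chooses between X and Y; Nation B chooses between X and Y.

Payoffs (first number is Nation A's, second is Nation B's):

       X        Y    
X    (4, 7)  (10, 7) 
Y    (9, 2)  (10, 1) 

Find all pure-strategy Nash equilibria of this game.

(X, Y) and (Y, X)

(X, X): Nation A prefers Y (9 > 4) — not an equilibrium.
(X, Y): Nation A gets 10 ≥ 10 from Y, and Nation B gets 7 ≥ 7 from X — Nash equilibrium.
(Y, X): Nation A gets 9 ≥ 4 from X, and Nation B gets 2 ≥ 1 from Y — Nash equilibrium.
(Y, Y): Nation B prefers X (2 > 1) — not an equilibrium.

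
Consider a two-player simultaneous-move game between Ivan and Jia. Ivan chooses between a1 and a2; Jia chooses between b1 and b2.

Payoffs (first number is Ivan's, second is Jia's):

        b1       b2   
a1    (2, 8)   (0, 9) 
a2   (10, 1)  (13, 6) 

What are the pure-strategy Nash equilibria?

(a2, b2)

(a1, b1): Ivan prefers a2 (10 > 2); Jia prefers b2 (9 > 8) — not an equilibrium.
(a1, b2): Ivan prefers a2 (13 > 0) — not an equilibrium.
(a2, b1): Jia prefers b2 (6 > 1) — not an equilibrium.
(a2, b2): Ivan gets 13 ≥ 0 from a1, and Jia gets 6 ≥ 1 from b1 — Nash equilibrium.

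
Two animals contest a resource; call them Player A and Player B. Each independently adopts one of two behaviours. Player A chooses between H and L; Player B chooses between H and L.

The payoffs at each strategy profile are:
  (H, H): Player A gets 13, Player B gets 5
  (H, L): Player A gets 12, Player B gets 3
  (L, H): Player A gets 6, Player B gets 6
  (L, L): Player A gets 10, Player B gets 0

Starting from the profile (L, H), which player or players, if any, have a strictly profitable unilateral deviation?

Player A at (L, H) earns 6; deviating to H yields 13 — a strict improvement.
Player B earns 6; deviating to L yields 0 — not better.
Only Player A has a strictly profitable deviation.

Player A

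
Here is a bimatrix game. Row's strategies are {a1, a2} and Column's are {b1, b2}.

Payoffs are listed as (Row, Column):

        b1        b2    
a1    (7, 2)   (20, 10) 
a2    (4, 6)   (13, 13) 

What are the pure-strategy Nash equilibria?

(a1, b2)

(a1, b1): Column prefers b2 (10 > 2) — not an equilibrium.
(a1, b2): Row gets 20 ≥ 13 from a2, and Column gets 10 ≥ 2 from b1 — Nash equilibrium.
(a2, b1): Row prefers a1 (7 > 4); Column prefers b2 (13 > 6) — not an equilibrium.
(a2, b2): Row prefers a1 (20 > 13) — not an equilibrium.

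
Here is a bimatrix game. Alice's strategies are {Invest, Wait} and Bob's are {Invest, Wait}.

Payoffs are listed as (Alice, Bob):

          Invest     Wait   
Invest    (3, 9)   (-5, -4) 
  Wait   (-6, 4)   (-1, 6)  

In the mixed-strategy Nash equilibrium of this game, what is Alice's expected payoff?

First find q, the probability Bob plays Invest, from Alice's indifference between Invest and Wait: 3q − 5(1−q) = −6q − (1−q), giving q = 4/13.
Since Alice is indifferent in equilibrium, Alice's expected payoff equals the payoff from either row against (4/13, 9/13). Using Invest: 3(4/13) − 5(9/13) = -33/13.

-33/13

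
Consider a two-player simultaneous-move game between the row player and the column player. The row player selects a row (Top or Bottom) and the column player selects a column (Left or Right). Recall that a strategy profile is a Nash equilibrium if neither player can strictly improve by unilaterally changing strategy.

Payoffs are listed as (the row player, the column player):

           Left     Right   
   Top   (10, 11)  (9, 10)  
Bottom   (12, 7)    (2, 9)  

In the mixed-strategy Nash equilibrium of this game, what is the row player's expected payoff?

First find y, the probability the column player plays Left, from the row player's indifference between Top and Bottom: 10y + 9(1−y) = 12y + 2(1−y), giving y = 7/9.
Since the row player is indifferent in equilibrium, the row player's expected payoff equals the payoff from either row against (7/9, 2/9). Using Top: 10(7/9) + 9(2/9) = 88/9.

88/9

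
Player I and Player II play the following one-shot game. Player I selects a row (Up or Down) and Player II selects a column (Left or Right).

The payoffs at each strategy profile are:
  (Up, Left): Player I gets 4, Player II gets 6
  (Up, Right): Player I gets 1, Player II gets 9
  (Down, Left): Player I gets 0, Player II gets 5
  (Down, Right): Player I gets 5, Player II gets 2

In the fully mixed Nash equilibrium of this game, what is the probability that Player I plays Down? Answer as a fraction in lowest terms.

Let p be the probability that Player I plays Up. In a completely mixed equilibrium, Player II must be indifferent between Left and Right.
Player II's expected payoff from Left is 6p + 5(1−p); from Right it is 9p + 2(1−p).
Setting these equal: p + 5 = 7p + 2, so p = 1/2.
Therefore Player I plays Down with probability 1 − 1/2 = 1/2.

1/2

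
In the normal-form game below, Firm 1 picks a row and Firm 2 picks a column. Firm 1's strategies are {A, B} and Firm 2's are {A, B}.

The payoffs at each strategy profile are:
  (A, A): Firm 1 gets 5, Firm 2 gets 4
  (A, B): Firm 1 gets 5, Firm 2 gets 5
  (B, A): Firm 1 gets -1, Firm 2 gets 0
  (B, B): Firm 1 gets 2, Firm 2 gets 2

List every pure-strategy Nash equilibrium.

(A, A): Firm 2 prefers B (5 > 4) — not an equilibrium.
(A, B): Firm 1 gets 5 ≥ 2 from B, and Firm 2 gets 5 ≥ 4 from A — Nash equilibrium.
(B, A): Firm 1 prefers A (5 > -1); Firm 2 prefers B (2 > 0) — not an equilibrium.
(B, B): Firm 1 prefers A (5 > 2) — not an equilibrium.

(A, B)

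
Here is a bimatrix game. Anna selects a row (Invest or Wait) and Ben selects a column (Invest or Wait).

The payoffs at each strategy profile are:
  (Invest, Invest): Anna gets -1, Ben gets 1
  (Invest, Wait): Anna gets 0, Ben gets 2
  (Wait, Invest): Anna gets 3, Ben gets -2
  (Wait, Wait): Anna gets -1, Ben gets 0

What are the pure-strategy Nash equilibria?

(Invest, Wait)

(Invest, Invest): Anna prefers Wait (3 > -1); Ben prefers Wait (2 > 1) — not an equilibrium.
(Invest, Wait): Anna gets 0 ≥ -1 from Wait, and Ben gets 2 ≥ 1 from Invest — Nash equilibrium.
(Wait, Invest): Ben prefers Wait (0 > -2) — not an equilibrium.
(Wait, Wait): Anna prefers Invest (0 > -1) — not an equilibrium.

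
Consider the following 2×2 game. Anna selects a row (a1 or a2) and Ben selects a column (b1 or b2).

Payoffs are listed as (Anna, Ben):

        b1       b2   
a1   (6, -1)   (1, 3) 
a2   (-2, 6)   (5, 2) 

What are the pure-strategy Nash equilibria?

none

(a1, b1): Ben prefers b2 (3 > -1) — not an equilibrium.
(a1, b2): Anna prefers a2 (5 > 1) — not an equilibrium.
(a2, b1): Anna prefers a1 (6 > -2) — not an equilibrium.
(a2, b2): Ben prefers b1 (6 > 2) — not an equilibrium.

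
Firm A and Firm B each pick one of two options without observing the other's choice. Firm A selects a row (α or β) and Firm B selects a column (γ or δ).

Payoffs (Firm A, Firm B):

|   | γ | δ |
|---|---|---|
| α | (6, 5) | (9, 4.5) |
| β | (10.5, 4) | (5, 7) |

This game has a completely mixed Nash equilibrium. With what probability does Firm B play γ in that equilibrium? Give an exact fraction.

8/17

Let c be the probability that Firm B plays γ. In a completely mixed equilibrium, Firm A must be indifferent between α and β.
Firm A's expected payoff from α is 6c + 9(1−c); from β it is 10.5c + 5(1−c).
Setting these equal: −3c + 9 = 5.5c + 5, so c = 8/17.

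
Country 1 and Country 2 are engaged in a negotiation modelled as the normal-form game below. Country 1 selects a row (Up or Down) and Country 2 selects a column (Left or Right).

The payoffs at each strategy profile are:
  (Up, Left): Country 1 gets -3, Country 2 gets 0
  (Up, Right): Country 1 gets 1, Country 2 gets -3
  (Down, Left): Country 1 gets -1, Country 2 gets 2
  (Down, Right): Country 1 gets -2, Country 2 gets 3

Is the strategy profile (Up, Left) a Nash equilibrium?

At (Up, Left), Country 1 earns -3; switching to Down would give -1, so Country 1 would deviate.
Country 2 earns 0; switching to Right would give -3, so Country 2 has no profitable deviation.
Since at least one player can profitably deviate, this is not a Nash equilibrium.

No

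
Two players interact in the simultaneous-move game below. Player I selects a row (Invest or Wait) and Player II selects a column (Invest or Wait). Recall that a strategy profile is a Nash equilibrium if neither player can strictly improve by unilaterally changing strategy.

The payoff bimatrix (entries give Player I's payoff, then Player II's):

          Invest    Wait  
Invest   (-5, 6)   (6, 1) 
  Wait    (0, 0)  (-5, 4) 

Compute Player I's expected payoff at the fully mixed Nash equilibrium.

-25/16

First find y, the probability Player II plays Invest, from Player I's indifference between Invest and Wait: −5y + 6(1−y) = −5(1−y), giving y = 11/16.
Since Player I is indifferent in equilibrium, Player I's expected payoff equals the payoff from either row against (11/16, 5/16). Using Invest: −5(11/16) + 6(5/16) = -25/16.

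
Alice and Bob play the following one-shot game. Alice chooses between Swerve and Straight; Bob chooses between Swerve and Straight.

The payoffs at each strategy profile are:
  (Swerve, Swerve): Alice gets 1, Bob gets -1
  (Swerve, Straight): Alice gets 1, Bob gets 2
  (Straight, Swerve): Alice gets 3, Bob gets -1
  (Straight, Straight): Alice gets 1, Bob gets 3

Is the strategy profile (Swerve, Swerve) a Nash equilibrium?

No

At (Swerve, Swerve), Alice earns 1; switching to Straight would give 3, so Alice would deviate.
Bob earns -1; switching to Straight would give 2, so Bob would deviate.
Since at least one player can profitably deviate, this is not a Nash equilibrium.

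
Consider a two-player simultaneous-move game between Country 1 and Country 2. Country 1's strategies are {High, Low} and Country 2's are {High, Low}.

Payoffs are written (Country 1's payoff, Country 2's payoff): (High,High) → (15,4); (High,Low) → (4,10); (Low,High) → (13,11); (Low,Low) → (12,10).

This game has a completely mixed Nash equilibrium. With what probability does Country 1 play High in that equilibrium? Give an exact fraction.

1/7

Let p be the probability that Country 1 plays High. In a completely mixed equilibrium, Country 2 must be indifferent between High and Low.
Country 2's expected payoff from High is 4p + 11(1−p); from Low it is 10p + 10(1−p).
Setting these equal: −7p + 11 = 10, so p = 1/7.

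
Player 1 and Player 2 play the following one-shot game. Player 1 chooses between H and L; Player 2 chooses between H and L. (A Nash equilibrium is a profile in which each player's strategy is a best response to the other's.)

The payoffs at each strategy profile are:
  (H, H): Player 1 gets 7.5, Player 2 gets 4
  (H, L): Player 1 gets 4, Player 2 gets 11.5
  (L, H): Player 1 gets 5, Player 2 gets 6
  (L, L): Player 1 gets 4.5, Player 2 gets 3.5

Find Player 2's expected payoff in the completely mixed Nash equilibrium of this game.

First find p, the probability Player 1 plays H, from Player 2's indifference between H and L: 4p + 6(1−p) = 11.5p + 3.5(1−p), giving p = 1/4.
Since Player 2 is indifferent in equilibrium, Player 2's expected payoff equals the payoff from either column against (1/4, 3/4). Using H: 4(1/4) + 6(3/4) = 11/2.

11/2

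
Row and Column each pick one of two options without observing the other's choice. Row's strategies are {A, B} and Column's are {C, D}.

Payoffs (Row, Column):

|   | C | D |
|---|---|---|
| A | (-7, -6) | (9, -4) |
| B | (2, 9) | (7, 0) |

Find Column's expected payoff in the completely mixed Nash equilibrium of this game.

First find x, the probability Row plays A, from Column's indifference between C and D: −6x + 9(1−x) = −4x, giving x = 9/11.
Since Column is indifferent in equilibrium, Column's expected payoff equals the payoff from either column against (9/11, 2/11). Using C: −6(9/11) + 9(2/11) = -36/11.

-36/11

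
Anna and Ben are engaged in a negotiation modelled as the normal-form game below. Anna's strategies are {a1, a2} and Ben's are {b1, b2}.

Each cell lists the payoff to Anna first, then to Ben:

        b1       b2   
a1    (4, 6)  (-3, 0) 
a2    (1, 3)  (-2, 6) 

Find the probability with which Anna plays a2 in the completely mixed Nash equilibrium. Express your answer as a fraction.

Let p be the probability that Anna plays a1. In a completely mixed equilibrium, Ben must be indifferent between b1 and b2.
Ben's expected payoff from b1 is 6p + 3(1−p); from b2 it is 6(1−p).
Setting these equal: 3p + 3 = −6p + 6, so p = 1/3.
Therefore Anna plays a2 with probability 1 − 1/3 = 2/3.

2/3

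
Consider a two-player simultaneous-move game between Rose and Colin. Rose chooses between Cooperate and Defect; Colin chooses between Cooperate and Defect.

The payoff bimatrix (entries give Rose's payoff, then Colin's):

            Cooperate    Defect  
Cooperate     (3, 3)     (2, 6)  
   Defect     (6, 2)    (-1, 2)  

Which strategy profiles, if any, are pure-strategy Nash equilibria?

(Cooperate, Defect) and (Defect, Cooperate)

(Cooperate, Cooperate): Rose prefers Defect (6 > 3); Colin prefers Defect (6 > 3) — not an equilibrium.
(Cooperate, Defect): Rose gets 2 ≥ -1 from Defect, and Colin gets 6 ≥ 3 from Cooperate — Nash equilibrium.
(Defect, Cooperate): Rose gets 6 ≥ 3 from Cooperate, and Colin gets 2 ≥ 2 from Defect — Nash equilibrium.
(Defect, Defect): Rose prefers Cooperate (2 > -1) — not an equilibrium.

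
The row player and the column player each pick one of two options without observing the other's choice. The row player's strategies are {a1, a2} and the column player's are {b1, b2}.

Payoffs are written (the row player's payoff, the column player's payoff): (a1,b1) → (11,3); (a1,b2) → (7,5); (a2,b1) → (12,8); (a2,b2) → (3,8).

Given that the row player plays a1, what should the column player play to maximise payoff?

Against a1, the column player earns 3 from b1 and 5 from b2.
So b2 is the best response.

b2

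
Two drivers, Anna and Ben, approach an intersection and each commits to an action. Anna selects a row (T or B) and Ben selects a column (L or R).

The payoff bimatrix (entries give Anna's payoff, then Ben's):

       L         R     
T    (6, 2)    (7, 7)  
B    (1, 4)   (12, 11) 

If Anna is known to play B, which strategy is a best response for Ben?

R

Against B, Ben earns 4 from L and 11 from R.
So R is the best response.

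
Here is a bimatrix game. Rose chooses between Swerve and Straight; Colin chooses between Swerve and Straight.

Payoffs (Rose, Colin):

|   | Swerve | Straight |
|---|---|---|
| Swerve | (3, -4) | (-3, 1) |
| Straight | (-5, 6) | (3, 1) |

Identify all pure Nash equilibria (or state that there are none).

(Swerve, Swerve): Colin prefers Straight (1 > -4) — not an equilibrium.
(Swerve, Straight): Rose prefers Straight (3 > -3) — not an equilibrium.
(Straight, Swerve): Rose prefers Swerve (3 > -5) — not an equilibrium.
(Straight, Straight): Colin prefers Swerve (6 > 1) — not an equilibrium.

none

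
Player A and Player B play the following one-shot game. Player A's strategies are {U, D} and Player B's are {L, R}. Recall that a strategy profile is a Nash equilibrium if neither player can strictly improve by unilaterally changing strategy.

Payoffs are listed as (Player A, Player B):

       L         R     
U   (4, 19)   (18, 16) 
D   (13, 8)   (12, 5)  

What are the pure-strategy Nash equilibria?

(D, L)

(U, L): Player A prefers D (13 > 4) — not an equilibrium.
(U, R): Player B prefers L (19 > 16) — not an equilibrium.
(D, L): Player A gets 13 ≥ 4 from U, and Player B gets 8 ≥ 5 from R — Nash equilibrium.
(D, R): Player A prefers U (18 > 12); Player B prefers L (8 > 5) — not an equilibrium.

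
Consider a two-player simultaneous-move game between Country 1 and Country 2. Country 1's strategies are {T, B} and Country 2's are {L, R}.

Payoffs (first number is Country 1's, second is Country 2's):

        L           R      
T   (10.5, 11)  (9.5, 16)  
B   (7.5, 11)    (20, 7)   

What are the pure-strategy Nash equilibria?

none

(T, L): Country 2 prefers R (16 > 11) — not an equilibrium.
(T, R): Country 1 prefers B (20 > 9.5) — not an equilibrium.
(B, L): Country 1 prefers T (10.5 > 7.5) — not an equilibrium.
(B, R): Country 2 prefers L (11 > 7) — not an equilibrium.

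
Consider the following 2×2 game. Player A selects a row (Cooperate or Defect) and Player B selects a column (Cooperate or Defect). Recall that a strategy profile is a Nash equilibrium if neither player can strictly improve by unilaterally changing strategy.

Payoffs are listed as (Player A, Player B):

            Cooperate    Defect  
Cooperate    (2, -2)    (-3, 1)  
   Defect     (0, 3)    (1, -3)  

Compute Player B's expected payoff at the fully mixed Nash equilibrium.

First find p, the probability Player A plays Cooperate, from Player B's indifference between Cooperate and Defect: −2p + 3(1−p) = p − 3(1−p), giving p = 2/3.
Since Player B is indifferent in equilibrium, Player B's expected payoff equals the payoff from either column against (2/3, 1/3). Using Cooperate: −2(2/3) + 3(1/3) = -1/3.

-1/3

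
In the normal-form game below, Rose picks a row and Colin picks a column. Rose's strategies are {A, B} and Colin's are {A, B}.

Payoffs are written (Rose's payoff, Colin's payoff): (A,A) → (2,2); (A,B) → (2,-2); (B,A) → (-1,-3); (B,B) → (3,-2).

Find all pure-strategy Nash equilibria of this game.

(A, A) and (B, B)

(A, A): Rose gets 2 ≥ -1 from B, and Colin gets 2 ≥ -2 from B — Nash equilibrium.
(A, B): Rose prefers B (3 > 2); Colin prefers A (2 > -2) — not an equilibrium.
(B, A): Rose prefers A (2 > -1); Colin prefers B (-2 > -3) — not an equilibrium.
(B, B): Rose gets 3 ≥ 2 from A, and Colin gets -2 ≥ -3 from A — Nash equilibrium.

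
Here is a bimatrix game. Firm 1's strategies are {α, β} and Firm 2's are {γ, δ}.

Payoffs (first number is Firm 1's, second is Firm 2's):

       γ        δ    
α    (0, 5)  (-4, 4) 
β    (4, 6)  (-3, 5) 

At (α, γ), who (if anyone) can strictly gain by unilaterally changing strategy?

Firm 1 at (α, γ) earns 0; deviating to β yields 4 — a strict improvement.
Firm 2 earns 5; deviating to δ yields 4 — not better.
Only Firm 1 has a strictly profitable deviation.

Firm 1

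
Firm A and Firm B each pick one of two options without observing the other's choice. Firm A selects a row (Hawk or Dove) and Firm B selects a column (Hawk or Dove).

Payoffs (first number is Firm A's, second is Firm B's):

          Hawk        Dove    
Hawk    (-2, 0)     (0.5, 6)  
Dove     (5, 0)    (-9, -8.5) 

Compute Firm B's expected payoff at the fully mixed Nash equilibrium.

First find p, the probability Firm A plays Hawk, from Firm B's indifference between Hawk and Dove: 0 = 6p − 8.5(1−p), giving p = 17/29.
Since Firm B is indifferent in equilibrium, Firm B's expected payoff equals the payoff from either column against (17/29, 12/29). Using Hawk: 0 = 0.

0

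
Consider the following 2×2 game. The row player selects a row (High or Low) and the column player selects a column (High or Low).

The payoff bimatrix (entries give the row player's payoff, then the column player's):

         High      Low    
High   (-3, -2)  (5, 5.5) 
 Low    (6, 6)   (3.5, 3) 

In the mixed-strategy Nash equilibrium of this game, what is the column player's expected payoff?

26/7

First find p, the probability the row player plays High, from the column player's indifference between High and Low: −2p + 6(1−p) = 5.5p + 3(1−p), giving p = 2/7.
Since the column player is indifferent in equilibrium, the column player's expected payoff equals the payoff from either column against (2/7, 5/7). Using High: −2(2/7) + 6(5/7) = 26/7.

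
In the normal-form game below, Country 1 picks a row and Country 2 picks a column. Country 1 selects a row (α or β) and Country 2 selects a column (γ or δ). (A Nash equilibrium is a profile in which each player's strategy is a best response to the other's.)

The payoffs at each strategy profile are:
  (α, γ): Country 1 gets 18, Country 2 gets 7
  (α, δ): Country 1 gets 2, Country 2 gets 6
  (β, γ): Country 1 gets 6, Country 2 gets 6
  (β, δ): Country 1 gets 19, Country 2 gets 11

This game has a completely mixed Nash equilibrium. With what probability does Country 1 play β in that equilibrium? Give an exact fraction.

1/6

Let x be the probability that Country 1 plays α. In a completely mixed equilibrium, Country 2 must be indifferent between γ and δ.
Country 2's expected payoff from γ is 7x + 6(1−x); from δ it is 6x + 11(1−x).
Setting these equal: x + 6 = −5x + 11, so x = 5/6.
Therefore Country 1 plays β with probability 1 − 5/6 = 1/6.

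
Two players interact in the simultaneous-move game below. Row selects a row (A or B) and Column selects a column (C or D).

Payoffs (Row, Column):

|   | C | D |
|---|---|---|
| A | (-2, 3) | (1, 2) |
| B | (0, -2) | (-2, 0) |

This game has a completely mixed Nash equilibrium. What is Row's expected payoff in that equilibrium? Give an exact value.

-4/5

First find y, the probability Column plays C, from Row's indifference between A and B: −2y + (1−y) = −2(1−y), giving y = 3/5.
Since Row is indifferent in equilibrium, Row's expected payoff equals the payoff from either row against (3/5, 2/5). Using A: −2(3/5) + (2/5) = -4/5.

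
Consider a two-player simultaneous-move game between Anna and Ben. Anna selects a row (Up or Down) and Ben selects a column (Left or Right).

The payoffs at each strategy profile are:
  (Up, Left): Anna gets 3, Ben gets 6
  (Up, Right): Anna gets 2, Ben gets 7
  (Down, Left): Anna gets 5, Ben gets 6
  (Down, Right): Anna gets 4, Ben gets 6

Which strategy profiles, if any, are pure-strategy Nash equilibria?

(Down, Left) and (Down, Right)

(Up, Left): Anna prefers Down (5 > 3); Ben prefers Right (7 > 6) — not an equilibrium.
(Up, Right): Anna prefers Down (4 > 2) — not an equilibrium.
(Down, Left): Anna gets 5 ≥ 3 from Up, and Ben gets 6 ≥ 6 from Right — Nash equilibrium.
(Down, Right): Anna gets 4 ≥ 2 from Up, and Ben gets 6 ≥ 6 from Left — Nash equilibrium.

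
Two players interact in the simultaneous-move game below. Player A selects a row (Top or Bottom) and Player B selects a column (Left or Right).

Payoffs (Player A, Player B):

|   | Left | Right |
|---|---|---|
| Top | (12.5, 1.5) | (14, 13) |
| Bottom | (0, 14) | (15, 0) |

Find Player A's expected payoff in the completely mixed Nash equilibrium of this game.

125/9

First find q, the probability Player B plays Left, from Player A's indifference between Top and Bottom: 12.5q + 14(1−q) = 15(1−q), giving q = 2/27.
Since Player A is indifferent in equilibrium, Player A's expected payoff equals the payoff from either row against (2/27, 25/27). Using Top: 12.5(2/27) + 14(25/27) = 125/9.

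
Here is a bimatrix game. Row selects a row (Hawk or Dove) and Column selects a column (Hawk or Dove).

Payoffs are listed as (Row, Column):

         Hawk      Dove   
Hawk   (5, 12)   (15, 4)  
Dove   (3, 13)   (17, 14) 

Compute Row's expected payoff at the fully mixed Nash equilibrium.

10

First find q, the probability Column plays Hawk, from Row's indifference between Hawk and Dove: 5q + 15(1−q) = 3q + 17(1−q), giving q = 1/2.
Since Row is indifferent in equilibrium, Row's expected payoff equals the payoff from either row against (1/2, 1/2). Using Hawk: 5(1/2) + 15(1/2) = 10.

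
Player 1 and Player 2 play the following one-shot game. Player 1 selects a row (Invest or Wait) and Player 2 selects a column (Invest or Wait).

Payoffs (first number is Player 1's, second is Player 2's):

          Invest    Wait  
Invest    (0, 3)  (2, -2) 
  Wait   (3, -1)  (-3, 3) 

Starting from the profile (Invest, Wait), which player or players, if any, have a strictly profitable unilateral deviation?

Player 2

Player 1 at (Invest, Wait) earns 2; deviating to Wait yields -3 — not better.
Player 2 earns -2; deviating to Invest yields 3 — a strict improvement.
Only Player 2 has a strictly profitable deviation.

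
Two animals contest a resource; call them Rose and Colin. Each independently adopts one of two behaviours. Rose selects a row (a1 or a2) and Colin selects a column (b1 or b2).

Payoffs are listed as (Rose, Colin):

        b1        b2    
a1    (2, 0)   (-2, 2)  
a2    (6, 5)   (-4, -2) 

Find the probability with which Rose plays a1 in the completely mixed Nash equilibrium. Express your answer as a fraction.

Let r be the probability that Rose plays a1. In a completely mixed equilibrium, Colin must be indifferent between b1 and b2.
Colin's expected payoff from b1 is 5(1−r); from b2 it is 2r − 2(1−r).
Setting these equal: −5r + 5 = 4r − 2, so r = 7/9.

7/9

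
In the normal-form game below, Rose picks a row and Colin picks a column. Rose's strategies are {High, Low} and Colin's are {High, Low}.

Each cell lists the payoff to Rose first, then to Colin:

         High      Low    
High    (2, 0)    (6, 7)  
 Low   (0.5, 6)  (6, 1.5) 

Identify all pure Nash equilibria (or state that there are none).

(High, Low)

(High, High): Colin prefers Low (7 > 0) — not an equilibrium.
(High, Low): Rose gets 6 ≥ 6 from Low, and Colin gets 7 ≥ 0 from High — Nash equilibrium.
(Low, High): Rose prefers High (2 > 0.5) — not an equilibrium.
(Low, Low): Colin prefers High (6 > 1.5) — not an equilibrium.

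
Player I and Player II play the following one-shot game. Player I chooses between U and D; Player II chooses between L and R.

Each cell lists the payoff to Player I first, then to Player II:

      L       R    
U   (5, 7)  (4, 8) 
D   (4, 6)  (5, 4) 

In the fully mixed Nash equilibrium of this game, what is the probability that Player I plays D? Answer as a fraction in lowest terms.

Let p be the probability that Player I plays U. In a completely mixed equilibrium, Player II must be indifferent between L and R.
Player II's expected payoff from L is 7p + 6(1−p); from R it is 8p + 4(1−p).
Setting these equal: p + 6 = 4p + 4, so p = 2/3.
Therefore Player I plays D with probability 1 − 2/3 = 1/3.

1/3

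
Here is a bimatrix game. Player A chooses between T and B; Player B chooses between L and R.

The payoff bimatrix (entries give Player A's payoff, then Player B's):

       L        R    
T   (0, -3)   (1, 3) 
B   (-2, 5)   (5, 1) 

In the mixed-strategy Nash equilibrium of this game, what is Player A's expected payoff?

First find y, the probability Player B plays L, from Player A's indifference between T and B: (1−y) = −2y + 5(1−y), giving y = 2/3.
Since Player A is indifferent in equilibrium, Player A's expected payoff equals the payoff from either row against (2/3, 1/3). Using T: (1/3) = 1/3.

1/3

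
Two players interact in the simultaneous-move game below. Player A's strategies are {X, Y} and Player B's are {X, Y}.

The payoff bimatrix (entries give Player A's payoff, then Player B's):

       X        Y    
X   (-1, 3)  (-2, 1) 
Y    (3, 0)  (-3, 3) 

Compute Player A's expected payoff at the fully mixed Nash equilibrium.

First find q, the probability Player B plays X, from Player A's indifference between X and Y: −q − 2(1−q) = 3q − 3(1−q), giving q = 1/5.
Since Player A is indifferent in equilibrium, Player A's expected payoff equals the payoff from either row against (1/5, 4/5). Using X: −(1/5) − 2(4/5) = -9/5.

-9/5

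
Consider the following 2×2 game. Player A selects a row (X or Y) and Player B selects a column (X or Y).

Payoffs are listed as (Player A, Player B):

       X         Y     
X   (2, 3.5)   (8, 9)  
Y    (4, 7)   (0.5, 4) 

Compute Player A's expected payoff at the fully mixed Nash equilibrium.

First find q, the probability Player B plays X, from Player A's indifference between X and Y: 2q + 8(1−q) = 4q + 0.5(1−q), giving q = 15/19.
Since Player A is indifferent in equilibrium, Player A's expected payoff equals the payoff from either row against (15/19, 4/19). Using X: 2(15/19) + 8(4/19) = 62/19.

62/19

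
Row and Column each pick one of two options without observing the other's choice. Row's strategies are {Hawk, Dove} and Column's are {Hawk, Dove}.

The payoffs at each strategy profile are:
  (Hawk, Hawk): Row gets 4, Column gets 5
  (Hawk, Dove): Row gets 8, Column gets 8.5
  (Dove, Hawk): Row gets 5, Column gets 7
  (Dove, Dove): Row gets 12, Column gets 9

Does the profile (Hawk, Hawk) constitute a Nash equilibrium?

At (Hawk, Hawk), Row earns 4; switching to Dove would give 5, so Row would deviate.
Column earns 5; switching to Dove would give 8.5, so Column would deviate.
Since at least one player can profitably deviate, this is not a Nash equilibrium.

No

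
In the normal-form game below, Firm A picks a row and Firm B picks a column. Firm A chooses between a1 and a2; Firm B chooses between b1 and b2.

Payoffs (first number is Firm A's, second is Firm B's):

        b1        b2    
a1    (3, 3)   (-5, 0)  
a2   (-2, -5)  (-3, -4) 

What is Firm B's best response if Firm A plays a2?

b2

Against a2, Firm B earns -5 from b1 and -4 from b2.
So b2 is the best response.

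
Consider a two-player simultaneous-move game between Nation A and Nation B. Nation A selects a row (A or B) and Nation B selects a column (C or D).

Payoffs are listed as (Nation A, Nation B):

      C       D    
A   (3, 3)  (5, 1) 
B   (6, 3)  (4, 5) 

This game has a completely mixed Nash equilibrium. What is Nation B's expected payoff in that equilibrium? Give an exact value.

3

First find x, the probability Nation A plays A, from Nation B's indifference between C and D: 3x + 3(1−x) = x + 5(1−x), giving x = 1/2.
Since Nation B is indifferent in equilibrium, Nation B's expected payoff equals the payoff from either column against (1/2, 1/2). Using C: 3(1/2) + 3(1/2) = 3.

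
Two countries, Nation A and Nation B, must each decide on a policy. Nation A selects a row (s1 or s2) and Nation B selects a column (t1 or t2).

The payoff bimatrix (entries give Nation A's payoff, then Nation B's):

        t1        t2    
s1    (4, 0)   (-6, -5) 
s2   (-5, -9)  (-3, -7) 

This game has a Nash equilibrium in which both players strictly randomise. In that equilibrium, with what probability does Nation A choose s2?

Let x be the probability that Nation A plays s1. In a completely mixed equilibrium, Nation B must be indifferent between t1 and t2.
Nation B's expected payoff from t1 is −9(1−x); from t2 it is −5x − 7(1−x).
Setting these equal: 9x − 9 = 2x − 7, so x = 2/7.
Therefore Nation A plays s2 with probability 1 − 2/7 = 5/7.

5/7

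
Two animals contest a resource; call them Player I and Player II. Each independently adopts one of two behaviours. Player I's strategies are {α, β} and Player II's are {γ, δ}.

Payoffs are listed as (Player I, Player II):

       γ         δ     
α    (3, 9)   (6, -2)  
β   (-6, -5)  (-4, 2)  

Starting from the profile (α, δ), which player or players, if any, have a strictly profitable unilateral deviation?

Player II

Player I at (α, δ) earns 6; deviating to β yields -4 — not better.
Player II earns -2; deviating to γ yields 9 — a strict improvement.
Only Player II has a strictly profitable deviation.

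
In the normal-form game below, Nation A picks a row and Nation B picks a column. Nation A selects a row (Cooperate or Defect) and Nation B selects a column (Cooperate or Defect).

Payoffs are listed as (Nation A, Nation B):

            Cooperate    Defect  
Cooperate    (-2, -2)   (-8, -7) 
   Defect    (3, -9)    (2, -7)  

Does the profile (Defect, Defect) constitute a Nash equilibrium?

At (Defect, Defect), Nation A earns 2; switching to Cooperate would give -8, so Nation A has no profitable deviation.
Nation B earns -7; switching to Cooperate would give -9, so Nation B has no profitable deviation.
Neither player can gain by a unilateral deviation, so this profile is a Nash equilibrium.

Yes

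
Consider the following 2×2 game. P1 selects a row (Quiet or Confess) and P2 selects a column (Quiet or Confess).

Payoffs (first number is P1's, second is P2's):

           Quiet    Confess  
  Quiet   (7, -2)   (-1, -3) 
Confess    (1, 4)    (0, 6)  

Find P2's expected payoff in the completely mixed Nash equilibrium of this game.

0

First find x, the probability P1 plays Quiet, from P2's indifference between Quiet and Confess: −2x + 4(1−x) = −3x + 6(1−x), giving x = 2/3.
Since P2 is indifferent in equilibrium, P2's expected payoff equals the payoff from either column against (2/3, 1/3). Using Quiet: −2(2/3) + 4(1/3) = 0.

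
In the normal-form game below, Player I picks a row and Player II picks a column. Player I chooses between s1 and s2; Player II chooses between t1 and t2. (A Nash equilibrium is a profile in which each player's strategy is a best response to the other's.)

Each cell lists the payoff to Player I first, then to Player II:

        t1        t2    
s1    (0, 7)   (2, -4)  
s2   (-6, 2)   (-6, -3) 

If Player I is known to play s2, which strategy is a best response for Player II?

t1

Against s2, Player II earns 2 from t1 and -3 from t2.
So t1 is the best response.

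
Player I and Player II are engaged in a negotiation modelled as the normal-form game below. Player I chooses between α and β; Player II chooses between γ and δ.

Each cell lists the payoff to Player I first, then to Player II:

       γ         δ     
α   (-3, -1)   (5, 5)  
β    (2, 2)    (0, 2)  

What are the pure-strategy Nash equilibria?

(α, γ): Player I prefers β (2 > -3); Player II prefers δ (5 > -1) — not an equilibrium.
(α, δ): Player I gets 5 ≥ 0 from β, and Player II gets 5 ≥ -1 from γ — Nash equilibrium.
(β, γ): Player I gets 2 ≥ -3 from α, and Player II gets 2 ≥ 2 from δ — Nash equilibrium.
(β, δ): Player I prefers α (5 > 0) — not an equilibrium.

(α, δ) and (β, γ)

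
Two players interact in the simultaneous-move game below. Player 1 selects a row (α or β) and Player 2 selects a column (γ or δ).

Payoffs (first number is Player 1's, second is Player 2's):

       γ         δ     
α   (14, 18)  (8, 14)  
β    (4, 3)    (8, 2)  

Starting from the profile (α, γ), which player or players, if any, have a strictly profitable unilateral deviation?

Neither

Player 1 at (α, γ) earns 14; deviating to β yields 4 — not better.
Player 2 earns 18; deviating to δ yields 14 — not better.
Neither player can strictly improve; the profile is a Nash equilibrium.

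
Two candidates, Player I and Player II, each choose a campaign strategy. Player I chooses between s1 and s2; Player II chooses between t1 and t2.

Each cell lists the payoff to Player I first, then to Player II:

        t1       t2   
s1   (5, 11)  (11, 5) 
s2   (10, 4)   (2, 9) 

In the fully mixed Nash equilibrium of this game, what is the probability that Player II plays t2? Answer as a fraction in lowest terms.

5/14

Let c be the probability that Player II plays t1. In a completely mixed equilibrium, Player I must be indifferent between s1 and s2.
Player I's expected payoff from s1 is 5c + 11(1−c); from s2 it is 10c + 2(1−c).
Setting these equal: −6c + 11 = 8c + 2, so c = 9/14.
Therefore Player II plays t2 with probability 1 − 9/14 = 5/14.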